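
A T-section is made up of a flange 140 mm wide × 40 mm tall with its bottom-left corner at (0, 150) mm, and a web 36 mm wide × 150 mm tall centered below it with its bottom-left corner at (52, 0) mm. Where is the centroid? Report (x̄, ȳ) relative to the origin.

x̄ = 70.00 mm, ȳ = 123.36 mm

web: A = 36 × 150 = 5400.00, centroid at (70.00, 75.00).
flange: A = 140 × 40 = 5600.00, centroid at (70.00, 170.00).
ΣA = 11000.00 mm², ΣAx̄ = 770000.00 mm³, ΣAȳ = 1357000.00 mm³.
x̄ = 770000.00/11000.00 = 70.00 mm; ȳ = 1357000.00/11000.00 = 123.36 mm.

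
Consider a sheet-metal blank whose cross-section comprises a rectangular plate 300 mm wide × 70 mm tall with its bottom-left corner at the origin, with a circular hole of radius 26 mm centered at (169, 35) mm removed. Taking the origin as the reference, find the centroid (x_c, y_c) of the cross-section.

plate: A = 300 × 70 = 21000.00, centroid at (150.00, 35.00).
hole: A = −π·26² = -2123.72, centroid at (169.00, 35.00).
ΣA = 18876.28 mm²
ΣAx_c = (21000.00)(150.00) + (-2123.72)(169.00) = 2791091.89 mm³
ΣAy_c = (21000.00)(35.00) + (-2123.72)(35.00) = 660669.92 mm³
x_c = 2791091.89 / 18876.28 = 147.86 mm
y_c = 660669.92 / 18876.28 = 35.00 mm

x_c = 147.86 mm, y_c = 35.00 mm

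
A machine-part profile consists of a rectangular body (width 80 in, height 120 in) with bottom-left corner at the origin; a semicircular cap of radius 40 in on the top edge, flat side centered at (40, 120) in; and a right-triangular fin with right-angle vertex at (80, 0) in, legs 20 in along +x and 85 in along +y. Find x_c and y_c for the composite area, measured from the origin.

Part | A | x̄ᵢ | ȳᵢ | A·x̄ᵢ | A·ȳᵢ
rectangular body | 9600.00 | 40.00 | 60.00 | 384000.00 | 576000.00
semicircular top | 2513.27 | 40.00 | 136.98 | 100530.96 | 344259.56
triangular fin | 850.00 | 86.67 | 28.33 | 73666.67 | 24083.33
Σ | 12963.27 |  |  | 558197.63 | 944342.89
x_c = 558197.63 / 12963.27 = 43.06 in
y_c = 944342.89 / 12963.27 = 72.85 in

x_c = 43.06 in, y_c = 72.85 in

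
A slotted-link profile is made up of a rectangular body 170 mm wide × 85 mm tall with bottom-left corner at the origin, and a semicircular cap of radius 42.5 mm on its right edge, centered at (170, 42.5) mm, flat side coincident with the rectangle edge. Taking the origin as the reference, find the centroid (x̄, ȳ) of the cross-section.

rectangular body: A = 170 × 85 = 14450.00, centroid at (85.00, 42.50).
semicircular end: A = ½π·42.5² = 2837.25, centroid at (188.04, 42.50).
ΣA = 17287.25 mm²
ΣAx̄ = (14450.00)(85.00) + (2837.25)(188.04) = 1761759.73 mm³
ΣAȳ = (14450.00)(42.50) + (2837.25)(42.50) = 734708.16 mm³
x̄ = 1761759.73 / 17287.25 = 101.91 mm
ȳ = 734708.16 / 17287.25 = 42.50 mm

x̄ = 101.91 mm, ȳ = 42.50 mm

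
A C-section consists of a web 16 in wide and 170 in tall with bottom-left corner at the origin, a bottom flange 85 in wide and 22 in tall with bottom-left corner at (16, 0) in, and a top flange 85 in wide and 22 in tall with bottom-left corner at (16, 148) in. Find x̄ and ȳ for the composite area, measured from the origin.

Part | A | x̄ᵢ | ȳᵢ | A·x̄ᵢ | A·ȳᵢ
web | 2720.00 | 8.00 | 85.00 | 21760.00 | 231200.00
bottom flange | 1870.00 | 58.50 | 11.00 | 109395.00 | 20570.00
top flange | 1870.00 | 58.50 | 159.00 | 109395.00 | 297330.00
Σ | 6460.00 |  |  | 240550.00 | 549100.00
x̄ = 240550.00 / 6460.00 = 37.24 in
ȳ = 549100.00 / 6460.00 = 85.00 in

x̄ = 37.24 in, ȳ = 85.00 in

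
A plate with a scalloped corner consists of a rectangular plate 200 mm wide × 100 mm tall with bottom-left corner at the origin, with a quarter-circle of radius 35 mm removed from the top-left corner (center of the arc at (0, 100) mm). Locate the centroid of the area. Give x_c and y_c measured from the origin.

x_c = 104.30 mm, y_c = 48.22 mm

plate: A = 200 × 100 = 20000.00, centroid at (100.00, 50.00).
removed quarter-circle: A = −¼π·35² = -962.11, centroid at (14.85, 85.15).
ΣA = 19037.89 mm², ΣAx_c = 1985708.33 mm³, ΣAy_c = 918080.39 mm³.
x_c = 1985708.33/19037.89 = 104.30 mm; y_c = 918080.39/19037.89 = 48.22 mm.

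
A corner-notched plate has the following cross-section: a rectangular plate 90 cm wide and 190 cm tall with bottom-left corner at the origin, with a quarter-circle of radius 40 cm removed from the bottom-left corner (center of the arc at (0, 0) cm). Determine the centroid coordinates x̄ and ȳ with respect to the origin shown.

x̄ = 47.22 cm, ȳ = 101.19 cm

Part | A | x̄ᵢ | ȳᵢ | A·x̄ᵢ | A·ȳᵢ
plate | 17100.00 | 45.00 | 95.00 | 769500.00 | 1624500.00
removed quarter-circle | -1256.64 | 16.98 | 16.98 | -21333.33 | -21333.33
Σ | 15843.36 |  |  | 748166.67 | 1603166.67
x̄ = 748166.67 / 15843.36 = 47.22 cm
ȳ = 1603166.67 / 15843.36 = 101.19 cm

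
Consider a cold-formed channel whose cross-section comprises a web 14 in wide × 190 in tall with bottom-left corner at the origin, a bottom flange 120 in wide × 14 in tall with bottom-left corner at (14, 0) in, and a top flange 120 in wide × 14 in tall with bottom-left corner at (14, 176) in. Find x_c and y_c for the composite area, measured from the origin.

web: A = 14 × 190 = 2660.00, centroid at (7.00, 95.00).
bottom flange: A = 120 × 14 = 1680.00, centroid at (74.00, 7.00).
top flange: A = 120 × 14 = 1680.00, centroid at (74.00, 183.00).
ΣA = 6020.00 in², ΣAx_c = 267260.00 in³, ΣAy_c = 571900.00 in³.
x_c = 267260.00/6020.00 = 44.40 in; y_c = 571900.00/6020.00 = 95.00 in.

x_c = 44.40 in, y_c = 95.00 in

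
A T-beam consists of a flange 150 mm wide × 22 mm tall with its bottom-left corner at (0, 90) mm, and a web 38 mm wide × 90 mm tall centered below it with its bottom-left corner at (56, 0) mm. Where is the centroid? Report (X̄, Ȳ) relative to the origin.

X̄ = 75.00 mm, Ȳ = 72.50 mm

web: A = 38 × 90 = 3420.00, centroid at (75.00, 45.00).
flange: A = 150 × 22 = 3300.00, centroid at (75.00, 101.00).
ΣA = 6720.00 mm², ΣAX̄ = 504000.00 mm³, ΣAȲ = 487200.00 mm³.
X̄ = 504000.00/6720.00 = 75.00 mm; Ȳ = 487200.00/6720.00 = 72.50 mm.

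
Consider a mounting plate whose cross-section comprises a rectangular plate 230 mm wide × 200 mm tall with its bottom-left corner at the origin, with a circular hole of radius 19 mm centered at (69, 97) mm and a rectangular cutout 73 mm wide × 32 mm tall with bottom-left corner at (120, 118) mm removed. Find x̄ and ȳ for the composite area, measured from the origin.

x̄ = 113.95 mm, ȳ = 98.21 mm

plate: A = 230 × 200 = 46000.00, centroid at (115.00, 100.00).
hole 1: A = −π·19² = -1134.11, centroid at (69.00, 97.00).
hole 2: A = −(73 × 32) = -2336.00, centroid at (156.50, 134.00).
ΣA = 42529.89 mm², ΣAx̄ = 4846162.07 mm³, ΣAȳ = 4176966.85 mm³.
x̄ = 4846162.07/42529.89 = 113.95 mm; ȳ = 4176966.85/42529.89 = 98.21 mm.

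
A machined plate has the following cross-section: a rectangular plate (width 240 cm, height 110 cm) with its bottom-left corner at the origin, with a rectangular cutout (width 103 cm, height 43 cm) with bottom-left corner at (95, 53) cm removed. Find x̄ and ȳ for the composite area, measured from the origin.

x̄ = 114.66 cm, ȳ = 51.07 cm

plate: A = 240 × 110 = 26400.00, centroid at (120.00, 55.00).
hole: A = −(103 × 43) = -4429.00, centroid at (146.50, 74.50).
ΣA = 21971.00 cm²
ΣAx̄ = (26400.00)(120.00) + (-4429.00)(146.50) = 2519151.50 cm³
ΣAȳ = (26400.00)(55.00) + (-4429.00)(74.50) = 1122039.50 cm³
x̄ = 2519151.50 / 21971.00 = 114.66 cm
ȳ = 1122039.50 / 21971.00 = 51.07 cm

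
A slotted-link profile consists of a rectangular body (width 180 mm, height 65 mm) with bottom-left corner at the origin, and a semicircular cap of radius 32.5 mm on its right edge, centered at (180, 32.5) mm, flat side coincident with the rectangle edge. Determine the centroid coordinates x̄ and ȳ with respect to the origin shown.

Part | A | x̄ᵢ | ȳᵢ | A·x̄ᵢ | A·ȳᵢ
rectangular body | 11700.00 | 90.00 | 32.50 | 1053000.00 | 380250.00
semicircular end | 1659.15 | 193.79 | 32.50 | 321533.07 | 53922.49
Σ | 13359.15 |  |  | 1374533.07 | 434172.49
x̄ = 1374533.07 / 13359.15 = 102.89 mm
ȳ = 434172.49 / 13359.15 = 32.50 mm

x̄ = 102.89 mm, ȳ = 32.50 mm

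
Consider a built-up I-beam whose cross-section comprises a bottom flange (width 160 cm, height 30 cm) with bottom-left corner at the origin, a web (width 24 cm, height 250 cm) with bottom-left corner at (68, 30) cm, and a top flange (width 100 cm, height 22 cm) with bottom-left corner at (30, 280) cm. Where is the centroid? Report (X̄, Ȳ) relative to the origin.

bottom flange: A = 160 × 30 = 4800.00, centroid at (80.00, 15.00).
web: A = 24 × 250 = 6000.00, centroid at (80.00, 155.00).
top flange: A = 100 × 22 = 2200.00, centroid at (80.00, 291.00).
ΣA = 13000.00 cm², ΣAX̄ = 1040000.00 cm³, ΣAȲ = 1642200.00 cm³.
X̄ = 1040000.00/13000.00 = 80.00 cm; Ȳ = 1642200.00/13000.00 = 126.32 cm.

X̄ = 80.00 cm, Ȳ = 126.32 cm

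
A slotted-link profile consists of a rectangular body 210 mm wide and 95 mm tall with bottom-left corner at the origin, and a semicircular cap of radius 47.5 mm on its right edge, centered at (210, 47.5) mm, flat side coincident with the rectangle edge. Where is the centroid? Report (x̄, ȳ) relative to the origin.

rectangular body: A = 210 × 95 = 19950.00, centroid at (105.00, 47.50).
semicircular end: A = ½π·47.5² = 3544.11, centroid at (230.16, 47.50).
ΣA = 23494.11 mm²
ΣAx̄ = (19950.00)(105.00) + (3544.11)(230.16) = 2910460.85 mm³
ΣAȳ = (19950.00)(47.50) + (3544.11)(47.50) = 1115970.19 mm³
x̄ = 2910460.85 / 23494.11 = 123.88 mm
ȳ = 1115970.19 / 23494.11 = 47.50 mm

x̄ = 123.88 mm, ȳ = 47.50 mm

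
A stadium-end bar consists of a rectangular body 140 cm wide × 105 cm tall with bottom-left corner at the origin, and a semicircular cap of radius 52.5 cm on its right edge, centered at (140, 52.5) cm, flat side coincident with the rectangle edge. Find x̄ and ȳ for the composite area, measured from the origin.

x̄ = 91.00 cm, ȳ = 52.50 cm

rectangular body: A = 140 × 105 = 14700.00, centroid at (70.00, 52.50).
semicircular end: A = ½π·52.5² = 4329.51, centroid at (162.28, 52.50).
ΣA = 19029.51 cm²
ΣAx̄ = (14700.00)(70.00) + (4329.51)(162.28) = 1731599.78 cm³
ΣAȳ = (14700.00)(52.50) + (4329.51)(52.50) = 999049.14 cm³
x̄ = 1731599.78 / 19029.51 = 91.00 cm
ȳ = 999049.14 / 19029.51 = 52.50 cm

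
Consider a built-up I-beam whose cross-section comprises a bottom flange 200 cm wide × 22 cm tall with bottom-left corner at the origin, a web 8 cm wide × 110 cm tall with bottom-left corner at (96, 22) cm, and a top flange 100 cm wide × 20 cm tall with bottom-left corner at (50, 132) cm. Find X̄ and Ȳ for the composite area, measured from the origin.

X̄ = 100.00 cm, Ȳ = 54.97 cm

bottom flange: A = 200 × 22 = 4400.00, centroid at (100.00, 11.00).
web: A = 8 × 110 = 880.00, centroid at (100.00, 77.00).
top flange: A = 100 × 20 = 2000.00, centroid at (100.00, 142.00).
ΣA = 7280.00 cm²
ΣAX̄ = (4400.00)(100.00) + (880.00)(100.00) + (2000.00)(100.00) = 728000.00 cm³
ΣAȲ = (4400.00)(11.00) + (880.00)(77.00) + (2000.00)(142.00) = 400160.00 cm³
X̄ = 728000.00 / 7280.00 = 100.00 cm
Ȳ = 400160.00 / 7280.00 = 54.97 cm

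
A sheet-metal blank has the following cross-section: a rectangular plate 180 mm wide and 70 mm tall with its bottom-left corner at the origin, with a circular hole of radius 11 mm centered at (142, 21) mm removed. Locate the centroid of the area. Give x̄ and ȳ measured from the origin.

x̄ = 88.38 mm, ȳ = 35.44 mm

plate: A = 180 × 70 = 12600.00, centroid at (90.00, 35.00).
hole: A = −π·11² = -380.13, centroid at (142.00, 21.00).
ΣA = 12219.87 mm²
ΣAx̄ = (12600.00)(90.00) + (-380.13)(142.00) = 1080021.16 mm³
ΣAȳ = (12600.00)(35.00) + (-380.13)(21.00) = 433017.21 mm³
x̄ = 1080021.16 / 12219.87 = 88.38 mm
ȳ = 433017.21 / 12219.87 = 35.44 mm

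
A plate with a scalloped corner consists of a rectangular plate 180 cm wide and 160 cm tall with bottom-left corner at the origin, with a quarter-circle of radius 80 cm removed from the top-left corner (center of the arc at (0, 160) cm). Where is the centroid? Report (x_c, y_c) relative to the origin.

plate: A = 180 × 160 = 28800.00, centroid at (90.00, 80.00).
removed quarter-circle: A = −¼π·80² = -5026.55, centroid at (33.95, 126.05).
ΣA = 23773.45 cm²
ΣAx_c = (28800.00)(90.00) + (-5026.55)(33.95) = 2421333.33 cm³
ΣAy_c = (28800.00)(80.00) + (-5026.55)(126.05) = 1670418.95 cm³
x_c = 2421333.33 / 23773.45 = 101.85 cm
y_c = 1670418.95 / 23773.45 = 70.26 cm

x_c = 101.85 cm, y_c = 70.26 cm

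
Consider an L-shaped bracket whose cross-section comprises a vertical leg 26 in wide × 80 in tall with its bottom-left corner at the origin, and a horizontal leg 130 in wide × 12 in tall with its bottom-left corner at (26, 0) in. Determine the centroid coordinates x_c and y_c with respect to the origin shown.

x_c = 46.43 in, y_c = 25.43 in

vertical leg: A = 26 × 80 = 2080.00, centroid at (13.00, 40.00).
horizontal leg: A = 130 × 12 = 1560.00, centroid at (91.00, 6.00).
ΣA = 3640.00 in², ΣAx_c = 169000.00 in³, ΣAy_c = 92560.00 in³.
x_c = 169000.00/3640.00 = 46.43 in; y_c = 92560.00/3640.00 = 25.43 in.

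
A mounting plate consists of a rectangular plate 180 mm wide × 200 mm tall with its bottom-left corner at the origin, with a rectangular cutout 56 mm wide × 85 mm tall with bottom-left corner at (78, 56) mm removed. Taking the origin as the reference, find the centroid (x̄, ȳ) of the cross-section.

Part | A | x̄ᵢ | ȳᵢ | A·x̄ᵢ | A·ȳᵢ
plate | 36000.00 | 90.00 | 100.00 | 3240000.00 | 3600000.00
hole | -4760.00 | 106.00 | 98.50 | -504560.00 | -468860.00
Σ | 31240.00 |  |  | 2735440.00 | 3131140.00
x̄ = 2735440.00 / 31240.00 = 87.56 mm
ȳ = 3131140.00 / 31240.00 = 100.23 mm

x̄ = 87.56 mm, ȳ = 100.23 mm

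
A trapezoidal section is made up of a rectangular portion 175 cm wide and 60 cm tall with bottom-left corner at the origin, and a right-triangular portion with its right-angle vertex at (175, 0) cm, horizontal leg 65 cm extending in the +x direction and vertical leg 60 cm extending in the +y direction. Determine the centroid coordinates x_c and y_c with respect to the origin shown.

x_c = 104.60 cm, y_c = 28.43 cm

rectangular portion: A = 175 × 60 = 10500.00, centroid at (87.50, 30.00).
triangular portion: A = ½·65·60 = 1950.00, centroid at (196.67, 20.00).
ΣA = 12450.00 cm², ΣAx_c = 1302250.00 cm³, ΣAy_c = 354000.00 cm³.
x_c = 1302250.00/12450.00 = 104.60 cm; y_c = 354000.00/12450.00 = 28.43 cm.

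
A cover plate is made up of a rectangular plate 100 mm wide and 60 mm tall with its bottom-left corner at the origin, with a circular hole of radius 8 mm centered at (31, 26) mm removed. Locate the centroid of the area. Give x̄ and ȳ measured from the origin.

x̄ = 50.66 mm, ȳ = 30.14 mm

Part | A | x̄ᵢ | ȳᵢ | A·x̄ᵢ | A·ȳᵢ
plate | 6000.00 | 50.00 | 30.00 | 300000.00 | 180000.00
hole | -201.06 | 31.00 | 26.00 | -6232.92 | -5227.61
Σ | 5798.94 |  |  | 293767.08 | 174772.39
x̄ = 293767.08 / 5798.94 = 50.66 mm
ȳ = 174772.39 / 5798.94 = 30.14 mm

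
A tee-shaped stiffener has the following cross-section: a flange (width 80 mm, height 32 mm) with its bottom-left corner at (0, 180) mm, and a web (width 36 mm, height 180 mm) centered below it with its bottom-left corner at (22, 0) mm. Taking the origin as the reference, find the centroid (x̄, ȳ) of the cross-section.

x̄ = 40.00 mm, ȳ = 120.02 mm

Part | A | x̄ᵢ | ȳᵢ | A·x̄ᵢ | A·ȳᵢ
web | 6480.00 | 40.00 | 90.00 | 259200.00 | 583200.00
flange | 2560.00 | 40.00 | 196.00 | 102400.00 | 501760.00
Σ | 9040.00 |  |  | 361600.00 | 1084960.00
x̄ = 361600.00 / 9040.00 = 40.00 mm
ȳ = 1084960.00 / 9040.00 = 120.02 mm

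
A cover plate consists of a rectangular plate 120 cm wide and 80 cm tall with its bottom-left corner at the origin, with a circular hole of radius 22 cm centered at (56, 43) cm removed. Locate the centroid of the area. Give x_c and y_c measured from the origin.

x_c = 60.75 cm, y_c = 39.44 cm

plate: A = 120 × 80 = 9600.00, centroid at (60.00, 40.00).
hole: A = −π·22² = -1520.53, centroid at (56.00, 43.00).
ΣA = 8079.47 cm², ΣAx_c = 490850.27 cm³, ΣAy_c = 318617.17 cm³.
x_c = 490850.27/8079.47 = 60.75 cm; y_c = 318617.17/8079.47 = 39.44 cm.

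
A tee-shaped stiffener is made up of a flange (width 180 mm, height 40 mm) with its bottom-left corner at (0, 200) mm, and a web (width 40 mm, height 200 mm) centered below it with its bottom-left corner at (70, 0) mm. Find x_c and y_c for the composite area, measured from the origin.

x_c = 90.00 mm, y_c = 156.84 mm

web: A = 40 × 200 = 8000.00, centroid at (90.00, 100.00).
flange: A = 180 × 40 = 7200.00, centroid at (90.00, 220.00).
ΣA = 15200.00 mm²
ΣAx_c = (8000.00)(90.00) + (7200.00)(90.00) = 1368000.00 mm³
ΣAy_c = (8000.00)(100.00) + (7200.00)(220.00) = 2384000.00 mm³
x_c = 1368000.00 / 15200.00 = 90.00 mm
y_c = 2384000.00 / 15200.00 = 156.84 mm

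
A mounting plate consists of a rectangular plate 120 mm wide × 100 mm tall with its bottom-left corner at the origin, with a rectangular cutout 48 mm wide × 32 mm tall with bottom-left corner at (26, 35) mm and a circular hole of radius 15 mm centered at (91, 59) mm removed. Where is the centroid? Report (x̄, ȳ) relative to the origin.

plate: A = 120 × 100 = 12000.00, centroid at (60.00, 50.00).
hole 1: A = −(48 × 32) = -1536.00, centroid at (50.00, 51.00).
hole 2: A = −π·15² = -706.86, centroid at (91.00, 59.00).
ΣA = 9757.14 mm²
ΣAx̄ = (12000.00)(60.00) + (-1536.00)(50.00) + (-706.86)(91.00) = 578875.89 mm³
ΣAȳ = (12000.00)(50.00) + (-1536.00)(51.00) + (-706.86)(59.00) = 479959.36 mm³
x̄ = 578875.89 / 9757.14 = 59.33 mm
ȳ = 479959.36 / 9757.14 = 49.19 mm

x̄ = 59.33 mm, ȳ = 49.19 mm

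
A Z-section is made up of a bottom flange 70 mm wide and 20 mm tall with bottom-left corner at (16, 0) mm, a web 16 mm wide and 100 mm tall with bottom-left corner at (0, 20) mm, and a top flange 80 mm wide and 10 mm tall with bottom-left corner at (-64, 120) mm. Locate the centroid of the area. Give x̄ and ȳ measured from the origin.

x̄ = 17.11 mm, ȳ = 59.47 mm

bottom flange: A = 70 × 20 = 1400.00, centroid at (51.00, 10.00).
web: A = 16 × 100 = 1600.00, centroid at (8.00, 70.00).
top flange: A = 80 × 10 = 800.00, centroid at (-24.00, 125.00).
ΣA = 3800.00 mm²
ΣAx̄ = (1400.00)(51.00) + (1600.00)(8.00) + (800.00)(-24.00) = 65000.00 mm³
ΣAȳ = (1400.00)(10.00) + (1600.00)(70.00) + (800.00)(125.00) = 226000.00 mm³
x̄ = 65000.00 / 3800.00 = 17.11 mm
ȳ = 226000.00 / 3800.00 = 59.47 mm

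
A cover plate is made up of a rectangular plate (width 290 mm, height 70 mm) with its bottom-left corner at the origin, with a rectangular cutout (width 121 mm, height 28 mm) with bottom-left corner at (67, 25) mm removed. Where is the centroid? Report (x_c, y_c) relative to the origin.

plate: A = 290 × 70 = 20300.00, centroid at (145.00, 35.00).
hole: A = −(121 × 28) = -3388.00, centroid at (127.50, 39.00).
ΣA = 16912.00 mm², ΣAx_c = 2511530.00 mm³, ΣAy_c = 578368.00 mm³.
x_c = 2511530.00/16912.00 = 148.51 mm; y_c = 578368.00/16912.00 = 34.20 mm.

x_c = 148.51 mm, y_c = 34.20 mm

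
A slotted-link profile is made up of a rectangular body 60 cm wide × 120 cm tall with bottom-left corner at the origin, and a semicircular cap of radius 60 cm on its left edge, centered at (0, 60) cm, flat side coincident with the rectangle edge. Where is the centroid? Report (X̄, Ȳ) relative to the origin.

rectangular body: A = 60 × 120 = 7200.00, centroid at (30.00, 60.00).
semicircular end: A = ½π·60² = 5654.87, centroid at (-25.46, 60.00).
ΣA = 12854.87 cm², ΣAX̄ = 72000.00 cm³, ΣAȲ = 771292.01 cm³.
X̄ = 72000.00/12854.87 = 5.60 cm; Ȳ = 771292.01/12854.87 = 60.00 cm.

X̄ = 5.60 cm, Ȳ = 60.00 cm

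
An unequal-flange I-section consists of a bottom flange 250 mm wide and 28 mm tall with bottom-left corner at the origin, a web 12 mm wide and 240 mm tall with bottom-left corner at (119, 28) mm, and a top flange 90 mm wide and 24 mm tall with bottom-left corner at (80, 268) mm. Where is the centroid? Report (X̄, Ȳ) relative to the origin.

Part | A | x̄ᵢ | ȳᵢ | A·x̄ᵢ | A·ȳᵢ
bottom flange | 7000.00 | 125.00 | 14.00 | 875000.00 | 98000.00
web | 2880.00 | 125.00 | 148.00 | 360000.00 | 426240.00
top flange | 2160.00 | 125.00 | 280.00 | 270000.00 | 604800.00
Σ | 12040.00 |  |  | 1505000.00 | 1129040.00
X̄ = 1505000.00 / 12040.00 = 125.00 mm
Ȳ = 1129040.00 / 12040.00 = 93.77 mm

X̄ = 125.00 mm, Ȳ = 93.77 mm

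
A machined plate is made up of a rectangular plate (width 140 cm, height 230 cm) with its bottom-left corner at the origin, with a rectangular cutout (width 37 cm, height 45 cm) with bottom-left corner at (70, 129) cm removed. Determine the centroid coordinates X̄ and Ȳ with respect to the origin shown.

X̄ = 68.99 cm, Ȳ = 113.01 cm

Part | A | x̄ᵢ | ȳᵢ | A·x̄ᵢ | A·ȳᵢ
plate | 32200.00 | 70.00 | 115.00 | 2254000.00 | 3703000.00
hole | -1665.00 | 88.50 | 151.50 | -147352.50 | -252247.50
Σ | 30535.00 |  |  | 2106647.50 | 3450752.50
X̄ = 2106647.50 / 30535.00 = 68.99 cm
Ȳ = 3450752.50 / 30535.00 = 113.01 cm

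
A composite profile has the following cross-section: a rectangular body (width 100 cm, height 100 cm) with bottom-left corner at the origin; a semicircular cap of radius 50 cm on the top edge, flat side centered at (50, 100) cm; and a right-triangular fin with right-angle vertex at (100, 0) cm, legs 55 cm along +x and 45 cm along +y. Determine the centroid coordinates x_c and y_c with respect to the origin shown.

x_c = 55.58 cm, y_c = 65.59 cm

Part | A | x̄ᵢ | ȳᵢ | A·x̄ᵢ | A·ȳᵢ
rectangular body | 10000.00 | 50.00 | 50.00 | 500000.00 | 500000.00
semicircular top | 3926.99 | 50.00 | 121.22 | 196349.54 | 476032.42
triangular fin | 1237.50 | 118.33 | 15.00 | 146437.50 | 18562.50
Σ | 15164.49 |  |  | 842787.04 | 994594.92
x_c = 842787.04 / 15164.49 = 55.58 cm
y_c = 994594.92 / 15164.49 = 65.59 cm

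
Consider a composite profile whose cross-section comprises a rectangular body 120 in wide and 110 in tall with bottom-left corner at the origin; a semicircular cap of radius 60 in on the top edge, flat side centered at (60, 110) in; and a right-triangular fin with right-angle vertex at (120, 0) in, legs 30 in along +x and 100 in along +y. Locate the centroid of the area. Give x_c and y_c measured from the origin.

rectangular body: A = 120 × 110 = 13200.00, centroid at (60.00, 55.00).
semicircular top: A = ½π·60² = 5654.87, centroid at (60.00, 135.46).
triangular fin: A = ½·30·100 = 1500.00, centroid at (130.00, 33.33).
ΣA = 20354.87 in²
ΣAx_c = (13200.00)(60.00) + (5654.87)(60.00) + (1500.00)(130.00) = 1326292.01 in³
ΣAy_c = (13200.00)(55.00) + (5654.87)(135.46) + (1500.00)(33.33) = 1542035.35 in³
x_c = 1326292.01 / 20354.87 = 65.16 in
y_c = 1542035.35 / 20354.87 = 75.76 in

x_c = 65.16 in, y_c = 75.76 in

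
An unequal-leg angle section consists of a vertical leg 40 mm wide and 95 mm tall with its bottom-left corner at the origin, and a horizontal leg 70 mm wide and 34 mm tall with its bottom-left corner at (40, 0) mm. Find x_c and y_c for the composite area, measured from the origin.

x_c = 41.18 mm, y_c = 35.75 mm

vertical leg: A = 40 × 95 = 3800.00, centroid at (20.00, 47.50).
horizontal leg: A = 70 × 34 = 2380.00, centroid at (75.00, 17.00).
ΣA = 6180.00 mm²
ΣAx_c = (3800.00)(20.00) + (2380.00)(75.00) = 254500.00 mm³
ΣAy_c = (3800.00)(47.50) + (2380.00)(17.00) = 220960.00 mm³
x_c = 254500.00 / 6180.00 = 41.18 mm
y_c = 220960.00 / 6180.00 = 35.75 mm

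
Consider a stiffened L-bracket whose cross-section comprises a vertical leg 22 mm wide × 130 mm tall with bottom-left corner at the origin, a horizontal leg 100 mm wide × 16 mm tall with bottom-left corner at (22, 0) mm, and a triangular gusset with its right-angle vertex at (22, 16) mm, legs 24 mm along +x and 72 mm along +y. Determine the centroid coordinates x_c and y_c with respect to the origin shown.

x_c = 32.42 mm, y_c = 43.81 mm

vertical leg: A = 22 × 130 = 2860.00, centroid at (11.00, 65.00).
horizontal leg: A = 100 × 16 = 1600.00, centroid at (72.00, 8.00).
gusset: A = ½·24·72 = 864.00, centroid at (30.00, 40.00).
ΣA = 5324.00 mm², ΣAx_c = 172580.00 mm³, ΣAy_c = 233260.00 mm³.
x_c = 172580.00/5324.00 = 32.42 mm; y_c = 233260.00/5324.00 = 43.81 mm.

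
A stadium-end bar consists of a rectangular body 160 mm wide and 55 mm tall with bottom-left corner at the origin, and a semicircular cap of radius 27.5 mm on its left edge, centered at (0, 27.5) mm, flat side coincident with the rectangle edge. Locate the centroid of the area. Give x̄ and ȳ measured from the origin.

x̄ = 69.10 mm, ȳ = 27.50 mm

rectangular body: A = 160 × 55 = 8800.00, centroid at (80.00, 27.50).
semicircular end: A = ½π·27.5² = 1187.91, centroid at (-11.67, 27.50).
ΣA = 9987.91 mm², ΣAx̄ = 690135.42 mm³, ΣAȳ = 274667.65 mm³.
x̄ = 690135.42/9987.91 = 69.10 mm; ȳ = 274667.65/9987.91 = 27.50 mm.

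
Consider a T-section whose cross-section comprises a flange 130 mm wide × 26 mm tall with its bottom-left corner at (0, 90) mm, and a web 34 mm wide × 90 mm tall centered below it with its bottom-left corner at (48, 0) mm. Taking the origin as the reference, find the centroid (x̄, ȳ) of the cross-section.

Part | A | x̄ᵢ | ȳᵢ | A·x̄ᵢ | A·ȳᵢ
web | 3060.00 | 65.00 | 45.00 | 198900.00 | 137700.00
flange | 3380.00 | 65.00 | 103.00 | 219700.00 | 348140.00
Σ | 6440.00 |  |  | 418600.00 | 485840.00
x̄ = 418600.00 / 6440.00 = 65.00 mm
ȳ = 485840.00 / 6440.00 = 75.44 mm

x̄ = 65.00 mm, ȳ = 75.44 mm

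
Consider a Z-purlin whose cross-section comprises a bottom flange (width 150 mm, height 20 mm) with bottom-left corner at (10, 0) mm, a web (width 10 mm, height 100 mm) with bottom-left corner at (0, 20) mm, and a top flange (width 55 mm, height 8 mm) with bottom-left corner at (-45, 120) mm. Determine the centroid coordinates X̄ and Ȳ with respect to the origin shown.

bottom flange: A = 150 × 20 = 3000.00, centroid at (85.00, 10.00).
web: A = 10 × 100 = 1000.00, centroid at (5.00, 70.00).
top flange: A = 55 × 8 = 440.00, centroid at (-17.50, 124.00).
ΣA = 4440.00 mm², ΣAX̄ = 252300.00 mm³, ΣAȲ = 154560.00 mm³.
X̄ = 252300.00/4440.00 = 56.82 mm; Ȳ = 154560.00/4440.00 = 34.81 mm.

X̄ = 56.82 mm, Ȳ = 34.81 mm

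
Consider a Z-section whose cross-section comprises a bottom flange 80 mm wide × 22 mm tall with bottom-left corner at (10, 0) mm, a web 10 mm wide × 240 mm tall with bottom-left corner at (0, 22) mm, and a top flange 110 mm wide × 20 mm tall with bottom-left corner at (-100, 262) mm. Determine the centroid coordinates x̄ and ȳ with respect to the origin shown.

Part | A | x̄ᵢ | ȳᵢ | A·x̄ᵢ | A·ȳᵢ
bottom flange | 1760.00 | 50.00 | 11.00 | 88000.00 | 19360.00
web | 2400.00 | 5.00 | 142.00 | 12000.00 | 340800.00
top flange | 2200.00 | -45.00 | 272.00 | -99000.00 | 598400.00
Σ | 6360.00 |  |  | 1000.00 | 958560.00
x̄ = 1000.00 / 6360.00 = 0.16 mm
ȳ = 958560.00 / 6360.00 = 150.72 mm

x̄ = 0.16 mm, ȳ = 150.72 mm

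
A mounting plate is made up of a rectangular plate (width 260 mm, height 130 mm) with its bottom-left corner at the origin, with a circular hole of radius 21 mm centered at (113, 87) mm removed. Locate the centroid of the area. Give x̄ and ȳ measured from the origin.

x̄ = 130.73 mm, ȳ = 64.06 mm

plate: A = 260 × 130 = 33800.00, centroid at (130.00, 65.00).
hole: A = −π·21² = -1385.44, centroid at (113.00, 87.00).
ΣA = 32414.56 mm², ΣAx̄ = 4237445.01 mm³, ΣAȳ = 2076466.51 mm³.
x̄ = 4237445.01/32414.56 = 130.73 mm; ȳ = 2076466.51/32414.56 = 64.06 mm.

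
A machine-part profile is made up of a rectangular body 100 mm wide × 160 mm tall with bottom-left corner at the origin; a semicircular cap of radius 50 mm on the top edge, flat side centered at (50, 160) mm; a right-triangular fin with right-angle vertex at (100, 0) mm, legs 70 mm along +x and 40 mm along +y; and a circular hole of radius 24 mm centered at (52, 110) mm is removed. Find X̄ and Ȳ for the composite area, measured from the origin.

X̄ = 55.07 mm, Ȳ = 92.80 mm

rectangular body: A = 100 × 160 = 16000.00, centroid at (50.00, 80.00).
semicircular top: A = ½π·50² = 3926.99, centroid at (50.00, 181.22).
triangular fin: A = ½·70·40 = 1400.00, centroid at (123.33, 13.33).
hole: A = −π·24² = -1809.56, centroid at (52.00, 110.00).
ΣA = 19517.43 mm², ΣAX̄ = 1074919.22 mm³, ΣAȲ = 1811267.22 mm³.
X̄ = 1074919.22/19517.43 = 55.07 mm; Ȳ = 1811267.22/19517.43 = 92.80 mm.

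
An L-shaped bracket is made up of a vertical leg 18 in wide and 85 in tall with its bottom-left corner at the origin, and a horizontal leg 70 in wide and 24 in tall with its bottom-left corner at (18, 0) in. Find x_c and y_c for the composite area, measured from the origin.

vertical leg: A = 18 × 85 = 1530.00, centroid at (9.00, 42.50).
horizontal leg: A = 70 × 24 = 1680.00, centroid at (53.00, 12.00).
ΣA = 3210.00 in²
ΣAx_c = (1530.00)(9.00) + (1680.00)(53.00) = 102810.00 in³
ΣAy_c = (1530.00)(42.50) + (1680.00)(12.00) = 85185.00 in³
x_c = 102810.00 / 3210.00 = 32.03 in
y_c = 85185.00 / 3210.00 = 26.54 in

x_c = 32.03 in, y_c = 26.54 in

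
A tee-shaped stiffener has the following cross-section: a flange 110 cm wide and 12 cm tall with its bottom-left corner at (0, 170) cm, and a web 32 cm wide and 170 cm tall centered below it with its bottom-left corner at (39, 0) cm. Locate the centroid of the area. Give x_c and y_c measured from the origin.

Part | A | x̄ᵢ | ȳᵢ | A·x̄ᵢ | A·ȳᵢ
web | 5440.00 | 55.00 | 85.00 | 299200.00 | 462400.00
flange | 1320.00 | 55.00 | 176.00 | 72600.00 | 232320.00
Σ | 6760.00 |  |  | 371800.00 | 694720.00
x_c = 371800.00 / 6760.00 = 55.00 cm
y_c = 694720.00 / 6760.00 = 102.77 cm

x_c = 55.00 cm, y_c = 102.77 cm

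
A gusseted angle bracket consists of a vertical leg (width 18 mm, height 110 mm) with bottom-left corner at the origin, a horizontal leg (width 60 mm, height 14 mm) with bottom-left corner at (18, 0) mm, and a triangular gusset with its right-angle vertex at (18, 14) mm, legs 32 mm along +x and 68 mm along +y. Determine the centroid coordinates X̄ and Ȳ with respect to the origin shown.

vertical leg: A = 18 × 110 = 1980.00, centroid at (9.00, 55.00).
horizontal leg: A = 60 × 14 = 840.00, centroid at (48.00, 7.00).
gusset: A = ½·32·68 = 1088.00, centroid at (28.67, 36.67).
ΣA = 3908.00 mm², ΣAX̄ = 89329.33 mm³, ΣAȲ = 154673.33 mm³.
X̄ = 89329.33/3908.00 = 22.86 mm; Ȳ = 154673.33/3908.00 = 39.58 mm.

X̄ = 22.86 mm, Ȳ = 39.58 mm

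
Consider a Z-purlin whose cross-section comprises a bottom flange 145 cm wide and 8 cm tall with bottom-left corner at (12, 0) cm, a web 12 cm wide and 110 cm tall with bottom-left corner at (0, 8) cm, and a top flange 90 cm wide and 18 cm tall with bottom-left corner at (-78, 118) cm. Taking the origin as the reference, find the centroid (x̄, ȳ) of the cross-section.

bottom flange: A = 145 × 8 = 1160.00, centroid at (84.50, 4.00).
web: A = 12 × 110 = 1320.00, centroid at (6.00, 63.00).
top flange: A = 90 × 18 = 1620.00, centroid at (-33.00, 127.00).
ΣA = 4100.00 cm², ΣAx̄ = 52480.00 cm³, ΣAȳ = 293540.00 cm³.
x̄ = 52480.00/4100.00 = 12.80 cm; ȳ = 293540.00/4100.00 = 71.60 cm.

x̄ = 12.80 cm, ȳ = 71.60 cm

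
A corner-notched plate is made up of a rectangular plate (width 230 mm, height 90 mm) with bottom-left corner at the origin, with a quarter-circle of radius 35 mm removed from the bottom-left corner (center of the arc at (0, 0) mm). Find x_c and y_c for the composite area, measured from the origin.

x_c = 119.88 mm, y_c = 46.47 mm

plate: A = 230 × 90 = 20700.00, centroid at (115.00, 45.00).
removed quarter-circle: A = −¼π·35² = -962.11, centroid at (14.85, 14.85).
ΣA = 19737.89 mm², ΣAx_c = 2366208.33 mm³, ΣAy_c = 917208.33 mm³.
x_c = 2366208.33/19737.89 = 119.88 mm; y_c = 917208.33/19737.89 = 46.47 mm.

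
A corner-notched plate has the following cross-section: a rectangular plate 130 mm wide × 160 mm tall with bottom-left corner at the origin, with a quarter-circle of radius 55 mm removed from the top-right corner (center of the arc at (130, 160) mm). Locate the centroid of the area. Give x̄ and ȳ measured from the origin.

x̄ = 59.63 mm, ȳ = 72.69 mm

plate: A = 130 × 160 = 20800.00, centroid at (65.00, 80.00).
removed quarter-circle: A = −¼π·55² = -2375.83, centroid at (106.66, 136.66).
ΣA = 18424.17 mm²
ΣAx̄ = (20800.00)(65.00) + (-2375.83)(106.66) = 1098600.51 mm³
ΣAȳ = (20800.00)(80.00) + (-2375.83)(136.66) = 1339325.62 mm³
x̄ = 1098600.51 / 18424.17 = 59.63 mm
ȳ = 1339325.62 / 18424.17 = 72.69 mm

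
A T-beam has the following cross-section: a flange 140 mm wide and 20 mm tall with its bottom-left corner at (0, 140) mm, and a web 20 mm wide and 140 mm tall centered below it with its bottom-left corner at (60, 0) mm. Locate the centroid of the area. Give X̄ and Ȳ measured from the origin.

Part | A | x̄ᵢ | ȳᵢ | A·x̄ᵢ | A·ȳᵢ
web | 2800.00 | 70.00 | 70.00 | 196000.00 | 196000.00
flange | 2800.00 | 70.00 | 150.00 | 196000.00 | 420000.00
Σ | 5600.00 |  |  | 392000.00 | 616000.00
X̄ = 392000.00 / 5600.00 = 70.00 mm
Ȳ = 616000.00 / 5600.00 = 110.00 mm

X̄ = 70.00 mm, Ȳ = 110.00 mm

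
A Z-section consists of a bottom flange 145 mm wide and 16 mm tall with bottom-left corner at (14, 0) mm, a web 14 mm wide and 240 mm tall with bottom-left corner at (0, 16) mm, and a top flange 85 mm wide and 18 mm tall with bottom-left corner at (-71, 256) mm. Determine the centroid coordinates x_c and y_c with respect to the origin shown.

x_c = 25.05 mm, y_c = 122.19 mm

bottom flange: A = 145 × 16 = 2320.00, centroid at (86.50, 8.00).
web: A = 14 × 240 = 3360.00, centroid at (7.00, 136.00).
top flange: A = 85 × 18 = 1530.00, centroid at (-28.50, 265.00).
ΣA = 7210.00 mm², ΣAx_c = 180595.00 mm³, ΣAy_c = 880970.00 mm³.
x_c = 180595.00/7210.00 = 25.05 mm; y_c = 880970.00/7210.00 = 122.19 mm.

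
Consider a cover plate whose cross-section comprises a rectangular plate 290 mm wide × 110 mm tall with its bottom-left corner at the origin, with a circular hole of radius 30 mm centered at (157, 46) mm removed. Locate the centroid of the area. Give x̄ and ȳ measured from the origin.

x̄ = 143.83 mm, ȳ = 55.88 mm

Part | A | x̄ᵢ | ȳᵢ | A·x̄ᵢ | A·ȳᵢ
plate | 31900.00 | 145.00 | 55.00 | 4625500.00 | 1754500.00
hole | -2827.43 | 157.00 | 46.00 | -443907.04 | -130061.94
Σ | 29072.57 |  |  | 4181592.96 | 1624438.06
x̄ = 4181592.96 / 29072.57 = 143.83 mm
ȳ = 1624438.06 / 29072.57 = 55.88 mm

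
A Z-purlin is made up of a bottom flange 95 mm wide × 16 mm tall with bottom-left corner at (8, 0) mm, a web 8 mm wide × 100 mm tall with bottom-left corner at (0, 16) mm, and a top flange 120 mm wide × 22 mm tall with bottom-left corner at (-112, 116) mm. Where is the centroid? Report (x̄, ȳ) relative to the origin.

x̄ = -10.02 mm, ȳ = 80.69 mm

Part | A | x̄ᵢ | ȳᵢ | A·x̄ᵢ | A·ȳᵢ
bottom flange | 1520.00 | 55.50 | 8.00 | 84360.00 | 12160.00
web | 800.00 | 4.00 | 66.00 | 3200.00 | 52800.00
top flange | 2640.00 | -52.00 | 127.00 | -137280.00 | 335280.00
Σ | 4960.00 |  |  | -49720.00 | 400240.00
x̄ = -49720.00 / 4960.00 = -10.02 mm
ȳ = 400240.00 / 4960.00 = 80.69 mm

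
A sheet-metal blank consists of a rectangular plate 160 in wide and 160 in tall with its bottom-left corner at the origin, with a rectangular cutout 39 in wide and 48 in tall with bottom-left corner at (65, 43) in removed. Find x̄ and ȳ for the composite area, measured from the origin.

Part | A | x̄ᵢ | ȳᵢ | A·x̄ᵢ | A·ȳᵢ
plate | 25600.00 | 80.00 | 80.00 | 2048000.00 | 2048000.00
hole | -1872.00 | 84.50 | 67.00 | -158184.00 | -125424.00
Σ | 23728.00 |  |  | 1889816.00 | 1922576.00
x̄ = 1889816.00 / 23728.00 = 79.64 in
ȳ = 1922576.00 / 23728.00 = 81.03 in

x̄ = 79.64 in, ȳ = 81.03 in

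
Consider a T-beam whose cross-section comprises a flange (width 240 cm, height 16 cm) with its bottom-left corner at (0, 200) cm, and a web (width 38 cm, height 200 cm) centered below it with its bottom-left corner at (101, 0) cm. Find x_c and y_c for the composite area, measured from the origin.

Part | A | x̄ᵢ | ȳᵢ | A·x̄ᵢ | A·ȳᵢ
web | 7600.00 | 120.00 | 100.00 | 912000.00 | 760000.00
flange | 3840.00 | 120.00 | 208.00 | 460800.00 | 798720.00
Σ | 11440.00 |  |  | 1372800.00 | 1558720.00
x_c = 1372800.00 / 11440.00 = 120.00 cm
y_c = 1558720.00 / 11440.00 = 136.25 cm

x_c = 120.00 cm, y_c = 136.25 cm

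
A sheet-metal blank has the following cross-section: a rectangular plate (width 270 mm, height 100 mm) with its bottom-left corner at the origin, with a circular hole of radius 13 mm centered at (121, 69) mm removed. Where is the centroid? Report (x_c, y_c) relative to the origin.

x_c = 135.28 mm, y_c = 49.62 mm

plate: A = 270 × 100 = 27000.00, centroid at (135.00, 50.00).
hole: A = −π·13² = -530.93, centroid at (121.00, 69.00).
ΣA = 26469.07 mm², ΣAx_c = 3580757.57 mm³, ΣAy_c = 1313365.89 mm³.
x_c = 3580757.57/26469.07 = 135.28 mm; y_c = 1313365.89/26469.07 = 49.62 mm.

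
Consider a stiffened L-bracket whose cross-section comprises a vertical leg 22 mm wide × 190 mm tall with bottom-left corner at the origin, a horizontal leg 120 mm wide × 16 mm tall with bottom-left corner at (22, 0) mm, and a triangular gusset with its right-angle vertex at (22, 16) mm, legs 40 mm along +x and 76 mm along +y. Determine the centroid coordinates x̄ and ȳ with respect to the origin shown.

Part | A | x̄ᵢ | ȳᵢ | A·x̄ᵢ | A·ȳᵢ
vertical leg | 4180.00 | 11.00 | 95.00 | 45980.00 | 397100.00
horizontal leg | 1920.00 | 82.00 | 8.00 | 157440.00 | 15360.00
gusset | 1520.00 | 35.33 | 41.33 | 53706.67 | 62826.67
Σ | 7620.00 |  |  | 257126.67 | 475286.67
x̄ = 257126.67 / 7620.00 = 33.74 mm
ȳ = 475286.67 / 7620.00 = 62.37 mm

x̄ = 33.74 mm, ȳ = 62.37 mm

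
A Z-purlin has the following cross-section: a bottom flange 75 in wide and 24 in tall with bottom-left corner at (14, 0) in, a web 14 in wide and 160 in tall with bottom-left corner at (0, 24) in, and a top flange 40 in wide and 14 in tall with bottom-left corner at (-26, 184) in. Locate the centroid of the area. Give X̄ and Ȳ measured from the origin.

bottom flange: A = 75 × 24 = 1800.00, centroid at (51.50, 12.00).
web: A = 14 × 160 = 2240.00, centroid at (7.00, 104.00).
top flange: A = 40 × 14 = 560.00, centroid at (-6.00, 191.00).
ΣA = 4600.00 in²
ΣAX̄ = (1800.00)(51.50) + (2240.00)(7.00) + (560.00)(-6.00) = 105020.00 in³
ΣAȲ = (1800.00)(12.00) + (2240.00)(104.00) + (560.00)(191.00) = 361520.00 in³
X̄ = 105020.00 / 4600.00 = 22.83 in
Ȳ = 361520.00 / 4600.00 = 78.59 in

X̄ = 22.83 in, Ȳ = 78.59 in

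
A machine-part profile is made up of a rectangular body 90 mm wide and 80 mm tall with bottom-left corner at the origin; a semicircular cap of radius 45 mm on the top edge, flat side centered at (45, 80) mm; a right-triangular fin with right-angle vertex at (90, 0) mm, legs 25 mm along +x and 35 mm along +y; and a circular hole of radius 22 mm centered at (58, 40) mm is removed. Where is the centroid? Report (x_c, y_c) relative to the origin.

rectangular body: A = 90 × 80 = 7200.00, centroid at (45.00, 40.00).
semicircular top: A = ½π·45² = 3180.86, centroid at (45.00, 99.10).
triangular fin: A = ½·25·35 = 437.50, centroid at (98.33, 11.67).
hole: A = −π·22² = -1520.53, centroid at (58.00, 40.00).
ΣA = 9297.83 mm², ΣAx_c = 421968.86 mm³, ΣAy_c = 547501.94 mm³.
x_c = 421968.86/9297.83 = 45.38 mm; y_c = 547501.94/9297.83 = 58.88 mm.

x_c = 45.38 mm, y_c = 58.88 mm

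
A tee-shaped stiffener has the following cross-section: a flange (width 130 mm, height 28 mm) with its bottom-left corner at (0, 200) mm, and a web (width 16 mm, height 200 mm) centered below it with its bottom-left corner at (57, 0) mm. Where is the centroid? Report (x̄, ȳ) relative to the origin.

x̄ = 65.00 mm, ȳ = 160.67 mm

Part | A | x̄ᵢ | ȳᵢ | A·x̄ᵢ | A·ȳᵢ
web | 3200.00 | 65.00 | 100.00 | 208000.00 | 320000.00
flange | 3640.00 | 65.00 | 214.00 | 236600.00 | 778960.00
Σ | 6840.00 |  |  | 444600.00 | 1098960.00
x̄ = 444600.00 / 6840.00 = 65.00 mm
ȳ = 1098960.00 / 6840.00 = 160.67 mm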